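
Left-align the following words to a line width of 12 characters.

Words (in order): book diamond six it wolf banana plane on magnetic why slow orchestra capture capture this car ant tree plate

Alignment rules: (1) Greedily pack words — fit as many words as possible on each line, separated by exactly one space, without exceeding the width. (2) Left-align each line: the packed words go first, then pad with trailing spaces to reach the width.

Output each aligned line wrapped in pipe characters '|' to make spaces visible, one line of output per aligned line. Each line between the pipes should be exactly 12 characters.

Line 1: ['book', 'diamond'] (min_width=12, slack=0)
Line 2: ['six', 'it', 'wolf'] (min_width=11, slack=1)
Line 3: ['banana', 'plane'] (min_width=12, slack=0)
Line 4: ['on', 'magnetic'] (min_width=11, slack=1)
Line 5: ['why', 'slow'] (min_width=8, slack=4)
Line 6: ['orchestra'] (min_width=9, slack=3)
Line 7: ['capture'] (min_width=7, slack=5)
Line 8: ['capture', 'this'] (min_width=12, slack=0)
Line 9: ['car', 'ant', 'tree'] (min_width=12, slack=0)
Line 10: ['plate'] (min_width=5, slack=7)

Answer: |book diamond|
|six it wolf |
|banana plane|
|on magnetic |
|why slow    |
|orchestra   |
|capture     |
|capture this|
|car ant tree|
|plate       |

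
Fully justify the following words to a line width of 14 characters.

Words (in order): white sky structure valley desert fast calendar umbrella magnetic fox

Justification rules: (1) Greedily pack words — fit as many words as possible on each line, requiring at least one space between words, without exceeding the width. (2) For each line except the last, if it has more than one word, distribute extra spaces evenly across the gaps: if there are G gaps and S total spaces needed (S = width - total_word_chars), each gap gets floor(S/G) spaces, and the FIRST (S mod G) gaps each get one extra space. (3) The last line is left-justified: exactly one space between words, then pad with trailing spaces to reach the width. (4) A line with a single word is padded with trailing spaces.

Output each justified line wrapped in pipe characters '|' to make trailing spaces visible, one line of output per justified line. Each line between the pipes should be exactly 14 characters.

Line 1: ['white', 'sky'] (min_width=9, slack=5)
Line 2: ['structure'] (min_width=9, slack=5)
Line 3: ['valley', 'desert'] (min_width=13, slack=1)
Line 4: ['fast', 'calendar'] (min_width=13, slack=1)
Line 5: ['umbrella'] (min_width=8, slack=6)
Line 6: ['magnetic', 'fox'] (min_width=12, slack=2)

Answer: |white      sky|
|structure     |
|valley  desert|
|fast  calendar|
|umbrella      |
|magnetic fox  |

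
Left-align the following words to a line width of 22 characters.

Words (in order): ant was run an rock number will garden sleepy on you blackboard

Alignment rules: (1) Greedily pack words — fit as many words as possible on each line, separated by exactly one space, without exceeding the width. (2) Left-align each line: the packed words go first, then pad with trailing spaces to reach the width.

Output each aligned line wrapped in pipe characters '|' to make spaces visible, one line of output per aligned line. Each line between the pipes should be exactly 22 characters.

Line 1: ['ant', 'was', 'run', 'an', 'rock'] (min_width=19, slack=3)
Line 2: ['number', 'will', 'garden'] (min_width=18, slack=4)
Line 3: ['sleepy', 'on', 'you'] (min_width=13, slack=9)
Line 4: ['blackboard'] (min_width=10, slack=12)

Answer: |ant was run an rock   |
|number will garden    |
|sleepy on you         |
|blackboard            |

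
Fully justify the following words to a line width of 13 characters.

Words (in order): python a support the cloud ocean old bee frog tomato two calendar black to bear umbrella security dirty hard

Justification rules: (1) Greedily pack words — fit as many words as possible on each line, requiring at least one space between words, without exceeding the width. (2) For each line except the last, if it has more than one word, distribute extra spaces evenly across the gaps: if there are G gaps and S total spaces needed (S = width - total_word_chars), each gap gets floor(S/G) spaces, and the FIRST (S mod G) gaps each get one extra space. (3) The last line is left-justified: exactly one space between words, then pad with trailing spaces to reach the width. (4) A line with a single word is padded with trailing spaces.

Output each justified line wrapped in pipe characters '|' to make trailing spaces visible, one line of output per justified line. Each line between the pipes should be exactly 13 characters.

Answer: |python      a|
|support   the|
|cloud   ocean|
|old  bee frog|
|tomato    two|
|calendar     |
|black to bear|
|umbrella     |
|security     |
|dirty hard   |

Derivation:
Line 1: ['python', 'a'] (min_width=8, slack=5)
Line 2: ['support', 'the'] (min_width=11, slack=2)
Line 3: ['cloud', 'ocean'] (min_width=11, slack=2)
Line 4: ['old', 'bee', 'frog'] (min_width=12, slack=1)
Line 5: ['tomato', 'two'] (min_width=10, slack=3)
Line 6: ['calendar'] (min_width=8, slack=5)
Line 7: ['black', 'to', 'bear'] (min_width=13, slack=0)
Line 8: ['umbrella'] (min_width=8, slack=5)
Line 9: ['security'] (min_width=8, slack=5)
Line 10: ['dirty', 'hard'] (min_width=10, slack=3)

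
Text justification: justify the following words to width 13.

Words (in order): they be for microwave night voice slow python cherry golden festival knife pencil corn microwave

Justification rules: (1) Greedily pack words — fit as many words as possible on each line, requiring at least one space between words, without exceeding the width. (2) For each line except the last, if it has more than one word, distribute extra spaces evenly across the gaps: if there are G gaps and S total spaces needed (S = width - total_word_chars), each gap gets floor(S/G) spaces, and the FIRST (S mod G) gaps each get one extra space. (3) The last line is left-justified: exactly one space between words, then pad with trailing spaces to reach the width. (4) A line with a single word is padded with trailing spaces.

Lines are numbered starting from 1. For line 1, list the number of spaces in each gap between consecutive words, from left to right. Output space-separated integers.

Answer: 2 2

Derivation:
Line 1: ['they', 'be', 'for'] (min_width=11, slack=2)
Line 2: ['microwave'] (min_width=9, slack=4)
Line 3: ['night', 'voice'] (min_width=11, slack=2)
Line 4: ['slow', 'python'] (min_width=11, slack=2)
Line 5: ['cherry', 'golden'] (min_width=13, slack=0)
Line 6: ['festival'] (min_width=8, slack=5)
Line 7: ['knife', 'pencil'] (min_width=12, slack=1)
Line 8: ['corn'] (min_width=4, slack=9)
Line 9: ['microwave'] (min_width=9, slack=4)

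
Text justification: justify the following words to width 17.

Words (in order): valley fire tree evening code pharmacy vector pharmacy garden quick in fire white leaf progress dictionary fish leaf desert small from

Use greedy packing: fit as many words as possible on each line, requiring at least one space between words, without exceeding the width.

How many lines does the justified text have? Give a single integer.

Line 1: ['valley', 'fire', 'tree'] (min_width=16, slack=1)
Line 2: ['evening', 'code'] (min_width=12, slack=5)
Line 3: ['pharmacy', 'vector'] (min_width=15, slack=2)
Line 4: ['pharmacy', 'garden'] (min_width=15, slack=2)
Line 5: ['quick', 'in', 'fire'] (min_width=13, slack=4)
Line 6: ['white', 'leaf'] (min_width=10, slack=7)
Line 7: ['progress'] (min_width=8, slack=9)
Line 8: ['dictionary', 'fish'] (min_width=15, slack=2)
Line 9: ['leaf', 'desert', 'small'] (min_width=17, slack=0)
Line 10: ['from'] (min_width=4, slack=13)
Total lines: 10

Answer: 10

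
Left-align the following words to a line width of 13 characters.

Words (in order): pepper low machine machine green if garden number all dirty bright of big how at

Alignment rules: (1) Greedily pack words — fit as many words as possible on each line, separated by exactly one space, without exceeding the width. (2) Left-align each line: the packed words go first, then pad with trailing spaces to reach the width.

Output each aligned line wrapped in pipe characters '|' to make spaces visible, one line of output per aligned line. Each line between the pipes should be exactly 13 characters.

Answer: |pepper low   |
|machine      |
|machine green|
|if garden    |
|number all   |
|dirty bright |
|of big how at|

Derivation:
Line 1: ['pepper', 'low'] (min_width=10, slack=3)
Line 2: ['machine'] (min_width=7, slack=6)
Line 3: ['machine', 'green'] (min_width=13, slack=0)
Line 4: ['if', 'garden'] (min_width=9, slack=4)
Line 5: ['number', 'all'] (min_width=10, slack=3)
Line 6: ['dirty', 'bright'] (min_width=12, slack=1)
Line 7: ['of', 'big', 'how', 'at'] (min_width=13, slack=0)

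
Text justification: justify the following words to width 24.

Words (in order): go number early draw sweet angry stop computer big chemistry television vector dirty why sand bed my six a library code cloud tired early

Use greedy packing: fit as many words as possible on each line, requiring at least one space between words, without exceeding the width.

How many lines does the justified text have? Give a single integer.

Line 1: ['go', 'number', 'early', 'draw'] (min_width=20, slack=4)
Line 2: ['sweet', 'angry', 'stop'] (min_width=16, slack=8)
Line 3: ['computer', 'big', 'chemistry'] (min_width=22, slack=2)
Line 4: ['television', 'vector', 'dirty'] (min_width=23, slack=1)
Line 5: ['why', 'sand', 'bed', 'my', 'six', 'a'] (min_width=21, slack=3)
Line 6: ['library', 'code', 'cloud', 'tired'] (min_width=24, slack=0)
Line 7: ['early'] (min_width=5, slack=19)
Total lines: 7

Answer: 7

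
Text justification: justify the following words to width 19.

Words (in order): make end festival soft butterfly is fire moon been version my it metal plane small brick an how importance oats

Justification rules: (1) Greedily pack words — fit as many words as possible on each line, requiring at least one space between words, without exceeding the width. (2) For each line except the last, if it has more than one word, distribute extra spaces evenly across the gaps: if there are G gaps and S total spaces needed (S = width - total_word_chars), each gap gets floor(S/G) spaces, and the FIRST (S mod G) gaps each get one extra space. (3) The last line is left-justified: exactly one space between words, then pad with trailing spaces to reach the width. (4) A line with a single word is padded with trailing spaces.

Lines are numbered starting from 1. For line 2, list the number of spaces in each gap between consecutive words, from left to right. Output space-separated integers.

Line 1: ['make', 'end', 'festival'] (min_width=17, slack=2)
Line 2: ['soft', 'butterfly', 'is'] (min_width=17, slack=2)
Line 3: ['fire', 'moon', 'been'] (min_width=14, slack=5)
Line 4: ['version', 'my', 'it', 'metal'] (min_width=19, slack=0)
Line 5: ['plane', 'small', 'brick'] (min_width=17, slack=2)
Line 6: ['an', 'how', 'importance'] (min_width=17, slack=2)
Line 7: ['oats'] (min_width=4, slack=15)

Answer: 2 2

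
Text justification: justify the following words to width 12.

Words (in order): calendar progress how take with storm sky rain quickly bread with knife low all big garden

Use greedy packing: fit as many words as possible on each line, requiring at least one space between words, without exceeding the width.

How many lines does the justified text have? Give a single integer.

Line 1: ['calendar'] (min_width=8, slack=4)
Line 2: ['progress', 'how'] (min_width=12, slack=0)
Line 3: ['take', 'with'] (min_width=9, slack=3)
Line 4: ['storm', 'sky'] (min_width=9, slack=3)
Line 5: ['rain', 'quickly'] (min_width=12, slack=0)
Line 6: ['bread', 'with'] (min_width=10, slack=2)
Line 7: ['knife', 'low'] (min_width=9, slack=3)
Line 8: ['all', 'big'] (min_width=7, slack=5)
Line 9: ['garden'] (min_width=6, slack=6)
Total lines: 9

Answer: 9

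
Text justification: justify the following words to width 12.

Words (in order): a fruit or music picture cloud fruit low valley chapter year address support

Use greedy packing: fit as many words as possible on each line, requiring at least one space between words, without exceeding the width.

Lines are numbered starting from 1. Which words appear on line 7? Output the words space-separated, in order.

Line 1: ['a', 'fruit', 'or'] (min_width=10, slack=2)
Line 2: ['music'] (min_width=5, slack=7)
Line 3: ['picture'] (min_width=7, slack=5)
Line 4: ['cloud', 'fruit'] (min_width=11, slack=1)
Line 5: ['low', 'valley'] (min_width=10, slack=2)
Line 6: ['chapter', 'year'] (min_width=12, slack=0)
Line 7: ['address'] (min_width=7, slack=5)
Line 8: ['support'] (min_width=7, slack=5)

Answer: address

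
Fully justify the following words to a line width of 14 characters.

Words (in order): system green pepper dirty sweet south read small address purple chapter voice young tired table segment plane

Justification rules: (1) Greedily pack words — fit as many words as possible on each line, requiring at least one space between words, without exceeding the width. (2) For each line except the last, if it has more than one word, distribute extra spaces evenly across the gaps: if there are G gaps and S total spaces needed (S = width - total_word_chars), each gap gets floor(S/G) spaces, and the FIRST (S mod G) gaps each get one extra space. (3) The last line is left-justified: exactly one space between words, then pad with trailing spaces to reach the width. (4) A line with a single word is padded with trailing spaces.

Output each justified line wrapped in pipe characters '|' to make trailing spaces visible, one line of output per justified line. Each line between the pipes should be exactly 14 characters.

Answer: |system   green|
|pepper   dirty|
|sweet    south|
|read     small|
|address purple|
|chapter  voice|
|young    tired|
|table  segment|
|plane         |

Derivation:
Line 1: ['system', 'green'] (min_width=12, slack=2)
Line 2: ['pepper', 'dirty'] (min_width=12, slack=2)
Line 3: ['sweet', 'south'] (min_width=11, slack=3)
Line 4: ['read', 'small'] (min_width=10, slack=4)
Line 5: ['address', 'purple'] (min_width=14, slack=0)
Line 6: ['chapter', 'voice'] (min_width=13, slack=1)
Line 7: ['young', 'tired'] (min_width=11, slack=3)
Line 8: ['table', 'segment'] (min_width=13, slack=1)
Line 9: ['plane'] (min_width=5, slack=9)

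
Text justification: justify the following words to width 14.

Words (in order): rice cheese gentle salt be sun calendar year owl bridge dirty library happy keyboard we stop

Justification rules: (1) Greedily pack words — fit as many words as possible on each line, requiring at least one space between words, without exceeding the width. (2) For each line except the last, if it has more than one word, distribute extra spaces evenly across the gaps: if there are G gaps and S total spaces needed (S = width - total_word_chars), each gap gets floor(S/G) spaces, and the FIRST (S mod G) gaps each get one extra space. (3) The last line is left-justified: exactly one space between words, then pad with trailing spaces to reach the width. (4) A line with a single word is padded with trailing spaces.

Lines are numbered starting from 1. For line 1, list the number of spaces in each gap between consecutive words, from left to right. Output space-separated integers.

Line 1: ['rice', 'cheese'] (min_width=11, slack=3)
Line 2: ['gentle', 'salt', 'be'] (min_width=14, slack=0)
Line 3: ['sun', 'calendar'] (min_width=12, slack=2)
Line 4: ['year', 'owl'] (min_width=8, slack=6)
Line 5: ['bridge', 'dirty'] (min_width=12, slack=2)
Line 6: ['library', 'happy'] (min_width=13, slack=1)
Line 7: ['keyboard', 'we'] (min_width=11, slack=3)
Line 8: ['stop'] (min_width=4, slack=10)

Answer: 4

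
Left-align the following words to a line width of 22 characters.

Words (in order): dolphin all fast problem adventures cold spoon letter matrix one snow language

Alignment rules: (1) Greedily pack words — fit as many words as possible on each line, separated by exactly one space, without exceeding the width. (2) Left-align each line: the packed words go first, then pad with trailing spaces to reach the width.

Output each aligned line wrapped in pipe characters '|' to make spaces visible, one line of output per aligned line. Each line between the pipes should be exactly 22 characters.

Line 1: ['dolphin', 'all', 'fast'] (min_width=16, slack=6)
Line 2: ['problem', 'adventures'] (min_width=18, slack=4)
Line 3: ['cold', 'spoon', 'letter'] (min_width=17, slack=5)
Line 4: ['matrix', 'one', 'snow'] (min_width=15, slack=7)
Line 5: ['language'] (min_width=8, slack=14)

Answer: |dolphin all fast      |
|problem adventures    |
|cold spoon letter     |
|matrix one snow       |
|language              |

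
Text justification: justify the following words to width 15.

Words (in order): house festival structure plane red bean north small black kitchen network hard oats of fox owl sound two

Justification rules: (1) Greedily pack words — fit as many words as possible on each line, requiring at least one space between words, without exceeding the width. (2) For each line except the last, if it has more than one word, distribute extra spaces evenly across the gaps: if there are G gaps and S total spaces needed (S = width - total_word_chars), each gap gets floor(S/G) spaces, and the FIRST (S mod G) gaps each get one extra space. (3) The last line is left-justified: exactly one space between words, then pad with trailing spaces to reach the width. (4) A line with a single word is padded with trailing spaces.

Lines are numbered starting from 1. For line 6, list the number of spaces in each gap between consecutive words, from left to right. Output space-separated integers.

Line 1: ['house', 'festival'] (min_width=14, slack=1)
Line 2: ['structure', 'plane'] (min_width=15, slack=0)
Line 3: ['red', 'bean', 'north'] (min_width=14, slack=1)
Line 4: ['small', 'black'] (min_width=11, slack=4)
Line 5: ['kitchen', 'network'] (min_width=15, slack=0)
Line 6: ['hard', 'oats', 'of'] (min_width=12, slack=3)
Line 7: ['fox', 'owl', 'sound'] (min_width=13, slack=2)
Line 8: ['two'] (min_width=3, slack=12)

Answer: 3 2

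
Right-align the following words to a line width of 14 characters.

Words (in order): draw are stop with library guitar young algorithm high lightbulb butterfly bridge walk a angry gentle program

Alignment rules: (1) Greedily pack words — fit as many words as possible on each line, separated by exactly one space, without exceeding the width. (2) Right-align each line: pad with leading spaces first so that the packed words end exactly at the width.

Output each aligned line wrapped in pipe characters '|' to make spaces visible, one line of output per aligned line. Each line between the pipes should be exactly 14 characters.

Line 1: ['draw', 'are', 'stop'] (min_width=13, slack=1)
Line 2: ['with', 'library'] (min_width=12, slack=2)
Line 3: ['guitar', 'young'] (min_width=12, slack=2)
Line 4: ['algorithm', 'high'] (min_width=14, slack=0)
Line 5: ['lightbulb'] (min_width=9, slack=5)
Line 6: ['butterfly'] (min_width=9, slack=5)
Line 7: ['bridge', 'walk', 'a'] (min_width=13, slack=1)
Line 8: ['angry', 'gentle'] (min_width=12, slack=2)
Line 9: ['program'] (min_width=7, slack=7)

Answer: | draw are stop|
|  with library|
|  guitar young|
|algorithm high|
|     lightbulb|
|     butterfly|
| bridge walk a|
|  angry gentle|
|       program|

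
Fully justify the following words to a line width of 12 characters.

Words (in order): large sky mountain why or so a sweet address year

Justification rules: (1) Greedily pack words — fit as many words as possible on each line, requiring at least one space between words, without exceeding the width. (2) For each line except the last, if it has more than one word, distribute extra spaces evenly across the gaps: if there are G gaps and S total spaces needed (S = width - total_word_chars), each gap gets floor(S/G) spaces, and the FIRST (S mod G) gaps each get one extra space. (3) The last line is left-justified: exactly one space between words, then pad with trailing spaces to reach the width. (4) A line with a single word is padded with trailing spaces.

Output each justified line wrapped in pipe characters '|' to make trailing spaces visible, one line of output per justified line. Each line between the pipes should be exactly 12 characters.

Line 1: ['large', 'sky'] (min_width=9, slack=3)
Line 2: ['mountain', 'why'] (min_width=12, slack=0)
Line 3: ['or', 'so', 'a'] (min_width=7, slack=5)
Line 4: ['sweet'] (min_width=5, slack=7)
Line 5: ['address', 'year'] (min_width=12, slack=0)

Answer: |large    sky|
|mountain why|
|or    so   a|
|sweet       |
|address year|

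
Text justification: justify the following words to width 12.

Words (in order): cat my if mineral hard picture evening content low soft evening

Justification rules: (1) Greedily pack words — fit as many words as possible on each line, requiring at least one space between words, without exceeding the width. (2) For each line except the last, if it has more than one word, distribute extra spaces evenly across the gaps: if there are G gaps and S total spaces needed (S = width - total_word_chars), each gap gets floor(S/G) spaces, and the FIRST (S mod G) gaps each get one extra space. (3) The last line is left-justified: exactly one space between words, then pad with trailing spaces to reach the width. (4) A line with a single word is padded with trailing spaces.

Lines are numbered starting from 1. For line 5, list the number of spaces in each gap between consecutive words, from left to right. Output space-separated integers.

Line 1: ['cat', 'my', 'if'] (min_width=9, slack=3)
Line 2: ['mineral', 'hard'] (min_width=12, slack=0)
Line 3: ['picture'] (min_width=7, slack=5)
Line 4: ['evening'] (min_width=7, slack=5)
Line 5: ['content', 'low'] (min_width=11, slack=1)
Line 6: ['soft', 'evening'] (min_width=12, slack=0)

Answer: 2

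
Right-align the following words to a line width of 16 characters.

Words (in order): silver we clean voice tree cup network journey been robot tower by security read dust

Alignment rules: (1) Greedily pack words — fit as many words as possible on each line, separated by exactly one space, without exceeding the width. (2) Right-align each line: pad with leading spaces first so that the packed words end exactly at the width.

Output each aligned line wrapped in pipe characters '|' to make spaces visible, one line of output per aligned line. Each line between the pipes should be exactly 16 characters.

Answer: | silver we clean|
|  voice tree cup|
| network journey|
|been robot tower|
|by security read|
|            dust|

Derivation:
Line 1: ['silver', 'we', 'clean'] (min_width=15, slack=1)
Line 2: ['voice', 'tree', 'cup'] (min_width=14, slack=2)
Line 3: ['network', 'journey'] (min_width=15, slack=1)
Line 4: ['been', 'robot', 'tower'] (min_width=16, slack=0)
Line 5: ['by', 'security', 'read'] (min_width=16, slack=0)
Line 6: ['dust'] (min_width=4, slack=12)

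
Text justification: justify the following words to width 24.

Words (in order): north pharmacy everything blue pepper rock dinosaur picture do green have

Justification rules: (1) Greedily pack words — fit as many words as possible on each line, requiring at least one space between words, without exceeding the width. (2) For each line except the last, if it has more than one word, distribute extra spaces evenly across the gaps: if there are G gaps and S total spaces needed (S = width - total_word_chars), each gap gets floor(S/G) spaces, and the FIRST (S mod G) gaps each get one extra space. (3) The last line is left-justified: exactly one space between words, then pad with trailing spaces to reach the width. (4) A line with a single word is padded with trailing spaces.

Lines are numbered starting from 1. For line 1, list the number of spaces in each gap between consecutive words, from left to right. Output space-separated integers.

Answer: 11

Derivation:
Line 1: ['north', 'pharmacy'] (min_width=14, slack=10)
Line 2: ['everything', 'blue', 'pepper'] (min_width=22, slack=2)
Line 3: ['rock', 'dinosaur', 'picture', 'do'] (min_width=24, slack=0)
Line 4: ['green', 'have'] (min_width=10, slack=14)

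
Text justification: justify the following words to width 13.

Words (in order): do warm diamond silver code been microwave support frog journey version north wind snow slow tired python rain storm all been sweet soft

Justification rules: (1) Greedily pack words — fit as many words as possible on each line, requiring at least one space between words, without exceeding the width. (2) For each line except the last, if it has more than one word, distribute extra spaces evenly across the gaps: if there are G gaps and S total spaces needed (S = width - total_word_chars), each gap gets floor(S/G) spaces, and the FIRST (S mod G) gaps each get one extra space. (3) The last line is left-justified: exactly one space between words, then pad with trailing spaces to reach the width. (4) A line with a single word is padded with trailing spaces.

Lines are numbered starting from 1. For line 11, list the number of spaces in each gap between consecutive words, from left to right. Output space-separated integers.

Line 1: ['do', 'warm'] (min_width=7, slack=6)
Line 2: ['diamond'] (min_width=7, slack=6)
Line 3: ['silver', 'code'] (min_width=11, slack=2)
Line 4: ['been'] (min_width=4, slack=9)
Line 5: ['microwave'] (min_width=9, slack=4)
Line 6: ['support', 'frog'] (min_width=12, slack=1)
Line 7: ['journey'] (min_width=7, slack=6)
Line 8: ['version', 'north'] (min_width=13, slack=0)
Line 9: ['wind', 'snow'] (min_width=9, slack=4)
Line 10: ['slow', 'tired'] (min_width=10, slack=3)
Line 11: ['python', 'rain'] (min_width=11, slack=2)
Line 12: ['storm', 'all'] (min_width=9, slack=4)
Line 13: ['been', 'sweet'] (min_width=10, slack=3)
Line 14: ['soft'] (min_width=4, slack=9)

Answer: 3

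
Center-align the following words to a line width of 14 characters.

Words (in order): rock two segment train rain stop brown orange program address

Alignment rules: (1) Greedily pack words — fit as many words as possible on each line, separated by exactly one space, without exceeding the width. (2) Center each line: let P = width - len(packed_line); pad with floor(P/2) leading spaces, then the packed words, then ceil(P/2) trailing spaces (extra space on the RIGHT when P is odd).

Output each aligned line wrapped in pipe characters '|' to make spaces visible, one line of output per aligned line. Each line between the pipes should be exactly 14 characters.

Answer: |   rock two   |
|segment train |
|  rain stop   |
| brown orange |
|   program    |
|   address    |

Derivation:
Line 1: ['rock', 'two'] (min_width=8, slack=6)
Line 2: ['segment', 'train'] (min_width=13, slack=1)
Line 3: ['rain', 'stop'] (min_width=9, slack=5)
Line 4: ['brown', 'orange'] (min_width=12, slack=2)
Line 5: ['program'] (min_width=7, slack=7)
Line 6: ['address'] (min_width=7, slack=7)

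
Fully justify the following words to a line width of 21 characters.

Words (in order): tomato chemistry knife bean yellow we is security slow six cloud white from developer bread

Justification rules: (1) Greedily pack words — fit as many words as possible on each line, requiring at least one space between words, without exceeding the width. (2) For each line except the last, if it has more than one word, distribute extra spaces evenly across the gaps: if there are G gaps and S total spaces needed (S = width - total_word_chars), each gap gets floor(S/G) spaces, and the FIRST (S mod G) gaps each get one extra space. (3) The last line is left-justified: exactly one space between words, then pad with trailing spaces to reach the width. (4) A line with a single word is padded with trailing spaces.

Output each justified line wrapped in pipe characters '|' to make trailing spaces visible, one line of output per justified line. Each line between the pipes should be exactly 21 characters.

Line 1: ['tomato', 'chemistry'] (min_width=16, slack=5)
Line 2: ['knife', 'bean', 'yellow', 'we'] (min_width=20, slack=1)
Line 3: ['is', 'security', 'slow', 'six'] (min_width=20, slack=1)
Line 4: ['cloud', 'white', 'from'] (min_width=16, slack=5)
Line 5: ['developer', 'bread'] (min_width=15, slack=6)

Answer: |tomato      chemistry|
|knife  bean yellow we|
|is  security slow six|
|cloud    white   from|
|developer bread      |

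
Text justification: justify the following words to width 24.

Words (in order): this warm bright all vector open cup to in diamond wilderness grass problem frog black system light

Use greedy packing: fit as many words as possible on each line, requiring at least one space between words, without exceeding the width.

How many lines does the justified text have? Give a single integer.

Line 1: ['this', 'warm', 'bright', 'all'] (min_width=20, slack=4)
Line 2: ['vector', 'open', 'cup', 'to', 'in'] (min_width=21, slack=3)
Line 3: ['diamond', 'wilderness', 'grass'] (min_width=24, slack=0)
Line 4: ['problem', 'frog', 'black'] (min_width=18, slack=6)
Line 5: ['system', 'light'] (min_width=12, slack=12)
Total lines: 5

Answer: 5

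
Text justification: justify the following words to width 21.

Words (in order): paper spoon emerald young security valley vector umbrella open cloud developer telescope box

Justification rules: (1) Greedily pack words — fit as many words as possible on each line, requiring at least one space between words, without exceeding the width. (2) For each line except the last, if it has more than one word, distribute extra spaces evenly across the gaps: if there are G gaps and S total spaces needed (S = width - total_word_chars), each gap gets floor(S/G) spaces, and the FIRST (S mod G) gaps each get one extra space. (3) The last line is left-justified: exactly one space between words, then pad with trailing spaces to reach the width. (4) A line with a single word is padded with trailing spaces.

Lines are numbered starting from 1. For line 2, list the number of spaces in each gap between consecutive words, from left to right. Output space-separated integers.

Line 1: ['paper', 'spoon', 'emerald'] (min_width=19, slack=2)
Line 2: ['young', 'security', 'valley'] (min_width=21, slack=0)
Line 3: ['vector', 'umbrella', 'open'] (min_width=20, slack=1)
Line 4: ['cloud', 'developer'] (min_width=15, slack=6)
Line 5: ['telescope', 'box'] (min_width=13, slack=8)

Answer: 1 1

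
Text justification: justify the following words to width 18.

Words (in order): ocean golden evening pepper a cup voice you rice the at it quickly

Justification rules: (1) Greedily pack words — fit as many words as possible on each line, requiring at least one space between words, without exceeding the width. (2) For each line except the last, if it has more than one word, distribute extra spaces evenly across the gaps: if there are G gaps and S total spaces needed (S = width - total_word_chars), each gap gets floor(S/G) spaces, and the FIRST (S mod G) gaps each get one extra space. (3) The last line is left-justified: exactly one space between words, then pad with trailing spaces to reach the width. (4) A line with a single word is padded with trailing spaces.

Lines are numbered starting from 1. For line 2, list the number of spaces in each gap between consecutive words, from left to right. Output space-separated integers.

Line 1: ['ocean', 'golden'] (min_width=12, slack=6)
Line 2: ['evening', 'pepper', 'a'] (min_width=16, slack=2)
Line 3: ['cup', 'voice', 'you', 'rice'] (min_width=18, slack=0)
Line 4: ['the', 'at', 'it', 'quickly'] (min_width=17, slack=1)

Answer: 2 2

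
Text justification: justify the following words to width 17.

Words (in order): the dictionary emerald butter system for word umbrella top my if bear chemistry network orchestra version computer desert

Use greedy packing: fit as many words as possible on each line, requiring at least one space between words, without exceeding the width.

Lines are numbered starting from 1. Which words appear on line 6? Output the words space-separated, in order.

Line 1: ['the', 'dictionary'] (min_width=14, slack=3)
Line 2: ['emerald', 'butter'] (min_width=14, slack=3)
Line 3: ['system', 'for', 'word'] (min_width=15, slack=2)
Line 4: ['umbrella', 'top', 'my'] (min_width=15, slack=2)
Line 5: ['if', 'bear', 'chemistry'] (min_width=17, slack=0)
Line 6: ['network', 'orchestra'] (min_width=17, slack=0)
Line 7: ['version', 'computer'] (min_width=16, slack=1)
Line 8: ['desert'] (min_width=6, slack=11)

Answer: network orchestra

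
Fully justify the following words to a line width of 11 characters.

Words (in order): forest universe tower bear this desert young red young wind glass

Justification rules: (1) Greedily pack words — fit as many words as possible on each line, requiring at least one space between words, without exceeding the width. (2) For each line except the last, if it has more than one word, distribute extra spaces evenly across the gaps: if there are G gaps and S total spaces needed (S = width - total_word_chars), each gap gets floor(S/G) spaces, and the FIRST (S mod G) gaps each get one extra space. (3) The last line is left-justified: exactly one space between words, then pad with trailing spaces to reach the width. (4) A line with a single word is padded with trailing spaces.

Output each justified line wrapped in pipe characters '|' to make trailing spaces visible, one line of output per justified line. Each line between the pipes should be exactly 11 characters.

Answer: |forest     |
|universe   |
|tower  bear|
|this desert|
|young   red|
|young  wind|
|glass      |

Derivation:
Line 1: ['forest'] (min_width=6, slack=5)
Line 2: ['universe'] (min_width=8, slack=3)
Line 3: ['tower', 'bear'] (min_width=10, slack=1)
Line 4: ['this', 'desert'] (min_width=11, slack=0)
Line 5: ['young', 'red'] (min_width=9, slack=2)
Line 6: ['young', 'wind'] (min_width=10, slack=1)
Line 7: ['glass'] (min_width=5, slack=6)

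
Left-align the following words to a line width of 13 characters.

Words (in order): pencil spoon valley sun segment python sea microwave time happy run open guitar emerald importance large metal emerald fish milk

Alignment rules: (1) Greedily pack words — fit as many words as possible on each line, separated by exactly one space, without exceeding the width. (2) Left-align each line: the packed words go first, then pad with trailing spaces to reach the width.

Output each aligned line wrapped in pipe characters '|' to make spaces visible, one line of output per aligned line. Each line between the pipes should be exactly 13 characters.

Answer: |pencil spoon |
|valley sun   |
|segment      |
|python sea   |
|microwave    |
|time happy   |
|run open     |
|guitar       |
|emerald      |
|importance   |
|large metal  |
|emerald fish |
|milk         |

Derivation:
Line 1: ['pencil', 'spoon'] (min_width=12, slack=1)
Line 2: ['valley', 'sun'] (min_width=10, slack=3)
Line 3: ['segment'] (min_width=7, slack=6)
Line 4: ['python', 'sea'] (min_width=10, slack=3)
Line 5: ['microwave'] (min_width=9, slack=4)
Line 6: ['time', 'happy'] (min_width=10, slack=3)
Line 7: ['run', 'open'] (min_width=8, slack=5)
Line 8: ['guitar'] (min_width=6, slack=7)
Line 9: ['emerald'] (min_width=7, slack=6)
Line 10: ['importance'] (min_width=10, slack=3)
Line 11: ['large', 'metal'] (min_width=11, slack=2)
Line 12: ['emerald', 'fish'] (min_width=12, slack=1)
Line 13: ['milk'] (min_width=4, slack=9)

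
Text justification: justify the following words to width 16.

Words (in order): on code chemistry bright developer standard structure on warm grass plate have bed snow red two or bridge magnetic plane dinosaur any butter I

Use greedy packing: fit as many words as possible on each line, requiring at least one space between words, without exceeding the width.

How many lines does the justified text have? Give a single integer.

Answer: 11

Derivation:
Line 1: ['on', 'code'] (min_width=7, slack=9)
Line 2: ['chemistry', 'bright'] (min_width=16, slack=0)
Line 3: ['developer'] (min_width=9, slack=7)
Line 4: ['standard'] (min_width=8, slack=8)
Line 5: ['structure', 'on'] (min_width=12, slack=4)
Line 6: ['warm', 'grass', 'plate'] (min_width=16, slack=0)
Line 7: ['have', 'bed', 'snow'] (min_width=13, slack=3)
Line 8: ['red', 'two', 'or'] (min_width=10, slack=6)
Line 9: ['bridge', 'magnetic'] (min_width=15, slack=1)
Line 10: ['plane', 'dinosaur'] (min_width=14, slack=2)
Line 11: ['any', 'butter', 'I'] (min_width=12, slack=4)
Total lines: 11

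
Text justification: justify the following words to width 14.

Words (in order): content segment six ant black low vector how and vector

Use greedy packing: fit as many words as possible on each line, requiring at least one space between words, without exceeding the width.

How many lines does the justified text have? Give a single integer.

Line 1: ['content'] (min_width=7, slack=7)
Line 2: ['segment', 'six'] (min_width=11, slack=3)
Line 3: ['ant', 'black', 'low'] (min_width=13, slack=1)
Line 4: ['vector', 'how', 'and'] (min_width=14, slack=0)
Line 5: ['vector'] (min_width=6, slack=8)
Total lines: 5

Answer: 5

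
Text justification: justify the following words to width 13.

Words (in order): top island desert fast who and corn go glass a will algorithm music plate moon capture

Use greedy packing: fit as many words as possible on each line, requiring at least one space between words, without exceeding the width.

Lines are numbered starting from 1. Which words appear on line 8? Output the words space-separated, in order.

Line 1: ['top', 'island'] (min_width=10, slack=3)
Line 2: ['desert', 'fast'] (min_width=11, slack=2)
Line 3: ['who', 'and', 'corn'] (min_width=12, slack=1)
Line 4: ['go', 'glass', 'a'] (min_width=10, slack=3)
Line 5: ['will'] (min_width=4, slack=9)
Line 6: ['algorithm'] (min_width=9, slack=4)
Line 7: ['music', 'plate'] (min_width=11, slack=2)
Line 8: ['moon', 'capture'] (min_width=12, slack=1)

Answer: moon capture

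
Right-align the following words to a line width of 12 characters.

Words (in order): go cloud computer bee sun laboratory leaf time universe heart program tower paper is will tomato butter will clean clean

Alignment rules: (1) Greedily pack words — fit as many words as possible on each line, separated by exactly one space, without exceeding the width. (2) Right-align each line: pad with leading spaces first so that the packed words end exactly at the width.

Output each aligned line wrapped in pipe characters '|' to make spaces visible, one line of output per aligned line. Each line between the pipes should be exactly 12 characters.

Line 1: ['go', 'cloud'] (min_width=8, slack=4)
Line 2: ['computer', 'bee'] (min_width=12, slack=0)
Line 3: ['sun'] (min_width=3, slack=9)
Line 4: ['laboratory'] (min_width=10, slack=2)
Line 5: ['leaf', 'time'] (min_width=9, slack=3)
Line 6: ['universe'] (min_width=8, slack=4)
Line 7: ['heart'] (min_width=5, slack=7)
Line 8: ['program'] (min_width=7, slack=5)
Line 9: ['tower', 'paper'] (min_width=11, slack=1)
Line 10: ['is', 'will'] (min_width=7, slack=5)
Line 11: ['tomato'] (min_width=6, slack=6)
Line 12: ['butter', 'will'] (min_width=11, slack=1)
Line 13: ['clean', 'clean'] (min_width=11, slack=1)

Answer: |    go cloud|
|computer bee|
|         sun|
|  laboratory|
|   leaf time|
|    universe|
|       heart|
|     program|
| tower paper|
|     is will|
|      tomato|
| butter will|
| clean clean|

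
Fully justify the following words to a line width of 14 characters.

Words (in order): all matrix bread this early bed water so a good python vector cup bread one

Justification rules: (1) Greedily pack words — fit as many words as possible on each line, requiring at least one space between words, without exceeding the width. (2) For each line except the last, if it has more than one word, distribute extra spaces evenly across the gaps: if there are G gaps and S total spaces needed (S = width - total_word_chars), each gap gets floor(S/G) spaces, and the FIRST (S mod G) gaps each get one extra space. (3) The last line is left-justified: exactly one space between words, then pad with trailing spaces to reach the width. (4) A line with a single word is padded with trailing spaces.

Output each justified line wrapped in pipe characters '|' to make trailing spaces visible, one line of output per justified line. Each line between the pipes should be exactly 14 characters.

Line 1: ['all', 'matrix'] (min_width=10, slack=4)
Line 2: ['bread', 'this'] (min_width=10, slack=4)
Line 3: ['early', 'bed'] (min_width=9, slack=5)
Line 4: ['water', 'so', 'a'] (min_width=10, slack=4)
Line 5: ['good', 'python'] (min_width=11, slack=3)
Line 6: ['vector', 'cup'] (min_width=10, slack=4)
Line 7: ['bread', 'one'] (min_width=9, slack=5)

Answer: |all     matrix|
|bread     this|
|early      bed|
|water   so   a|
|good    python|
|vector     cup|
|bread one     |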